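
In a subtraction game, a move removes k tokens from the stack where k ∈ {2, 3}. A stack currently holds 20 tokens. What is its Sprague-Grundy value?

Compute g(0), g(1), … for moves {2, 3}:
k:     0  1  2  3  4  5  6  7  8  9 10 11 12 13 14 15 16 17 18 19 20
g(k):  0  0  1  1  2  0  0  1  1  2  0  0  1  1  2  0  0  1  1  2  0
So g(20) = 0.

0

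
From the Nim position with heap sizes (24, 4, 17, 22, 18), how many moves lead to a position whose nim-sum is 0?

1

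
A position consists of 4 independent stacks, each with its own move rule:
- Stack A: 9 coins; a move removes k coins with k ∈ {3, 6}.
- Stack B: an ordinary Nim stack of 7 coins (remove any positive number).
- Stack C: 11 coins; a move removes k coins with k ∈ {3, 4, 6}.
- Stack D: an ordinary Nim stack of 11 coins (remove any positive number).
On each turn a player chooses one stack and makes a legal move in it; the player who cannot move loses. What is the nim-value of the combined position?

12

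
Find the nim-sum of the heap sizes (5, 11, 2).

12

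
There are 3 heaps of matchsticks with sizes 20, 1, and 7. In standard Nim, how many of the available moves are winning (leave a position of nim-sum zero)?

1

Compute the nim-sum pairwise:
20 ⊕ 1 = 21
21 ⊕ 7 = 18
The overall nim-sum is X = 18. A heap of size p has a winning move iff p XOR X < p (reduce it to p XOR X).
  20: 20 XOR 18 = 6 < 20 — winning move (to 6).
  1: 1 XOR 18 = 19 ≥ 1 — no move.
  7: 7 XOR 18 = 21 ≥ 7 — no move.
That gives 1 winning move.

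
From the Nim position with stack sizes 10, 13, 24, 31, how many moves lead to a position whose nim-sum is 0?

0

Compute the nim-sum pairwise:
10 XOR 13 = 7
7 XOR 24 = 31
31 XOR 31 = 0
The nim-sum is already 0, so every move leaves a nonzero nim-sum — there are no winning moves.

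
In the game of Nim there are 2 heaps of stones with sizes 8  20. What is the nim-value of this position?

28

Bitwise XOR of the heap sizes:
  01000  (8)
  10100  (20)
  -----
  11100  (28)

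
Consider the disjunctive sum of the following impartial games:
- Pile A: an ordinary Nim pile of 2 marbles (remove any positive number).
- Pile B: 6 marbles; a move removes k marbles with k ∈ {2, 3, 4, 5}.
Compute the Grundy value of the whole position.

Pile A is a plain Nim pile of size 2, so its Grundy value is 2.
For pile B, compute g(0), g(1), … with moves {2, 3, 4, 5}:
g(0) = mex{} = 0
g(1) = mex{} = 0
g(2) = mex{0} = 1
g(3) = mex{0} = 1
g(4) = mex{0,1} = 2
g(5) = mex{0,1} = 2
g(6) = mex{0,1,2} = 3
So g(6) = 3.
By the Sprague-Grundy theorem, the Grundy value of a sum of independent games is the XOR of the component values.
Combined value = 2 XOR 3 = 1.

1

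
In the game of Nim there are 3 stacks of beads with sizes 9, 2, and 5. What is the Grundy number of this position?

14

Nim-sum: 9 ⊕ 2 ⊕ 5 = 14.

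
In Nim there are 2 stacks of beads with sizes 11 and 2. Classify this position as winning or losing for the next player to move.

Winning position

Nim-sum: 11 ⊕ 2 = 9.
The nim-sum is 9 ≠ 0, so this is an N-position: the player to move can win.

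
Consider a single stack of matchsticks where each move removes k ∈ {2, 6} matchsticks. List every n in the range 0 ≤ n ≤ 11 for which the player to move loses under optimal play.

0, 1, 4, 5, 8, 9

Build the Grundy sequence with g(k) = mex{g(k−s) : s ∈ {2, 6}, s ≤ k}:
g(0) = mex{} = 0
g(1) = mex{} = 0
g(2) = mex{0} = 1
g(3) = mex{0} = 1
g(4) = mex{1} = 0
g(5) = mex{1} = 0
g(6) = mex{0} = 1
g(7) = mex{0} = 1
g(8) = mex{1} = 0
g(9) = mex{1} = 0
g(10) = mex{0} = 1
g(11) = mex{0} = 1
The P-positions (g = 0) in 0..11 are 0, 1, 4, 5, 8, 9.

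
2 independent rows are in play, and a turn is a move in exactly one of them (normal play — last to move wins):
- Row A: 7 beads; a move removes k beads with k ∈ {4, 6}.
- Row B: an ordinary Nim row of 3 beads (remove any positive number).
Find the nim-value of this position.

Build the Grundy sequence for row A with g(k) = mex{g(k−s) : s ∈ {4, 6}, s ≤ k}:
k:     0  1  2  3  4  5  6  7
g(k):  0  0  0  0  1  1  1  1
So g(7) = 1.
Row B is a plain Nim row of size 3, so its Grundy value is 3.
By the Sprague-Grundy theorem, the Grundy value of a sum of independent games is the XOR of the component values.
Combined value = 1 ⊕ 3 = 2.

2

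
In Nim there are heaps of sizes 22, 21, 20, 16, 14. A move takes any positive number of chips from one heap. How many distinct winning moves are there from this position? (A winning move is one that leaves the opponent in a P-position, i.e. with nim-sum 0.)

1

Nim-sum: 22 ⊕ 21 ⊕ 20 ⊕ 16 ⊕ 14 = 9.
The overall nim-sum is X = 9. A heap of size p has a winning move iff p XOR X < p (reduce it to p XOR X).
  22: 22 XOR 9 = 31 ≥ 22 — no move.
  21: 21 XOR 9 = 28 ≥ 21 — no move.
  20: 20 XOR 9 = 29 ≥ 20 — no move.
  16: 16 XOR 9 = 25 ≥ 16 — no move.
  14: 14 XOR 9 = 7 < 14 — winning move (to 7).
That gives 1 winning move.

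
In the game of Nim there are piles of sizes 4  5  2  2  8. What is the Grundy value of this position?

Write each in binary and XOR column by column:
  0100  (4)
  0101  (5)
  0010  (2)
  0010  (2)
  1000  (8)
  ----
  1001  (9)

9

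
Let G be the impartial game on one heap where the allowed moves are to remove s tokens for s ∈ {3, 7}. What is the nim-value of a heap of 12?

0

Compute g(0), g(1), … for moves {3, 7}:
k:     0  1  2  3  4  5  6  7  8  9 10 11 12
g(k):  0  0  0  1  1  1  0  2  2  1  0  0  0
So g(12) = 0.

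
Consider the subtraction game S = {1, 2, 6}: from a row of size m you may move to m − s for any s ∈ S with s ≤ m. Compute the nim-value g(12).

2

Compute g(0), g(1), … for moves {1, 2, 6}:
k:     0  1  2  3  4  5  6  7  8  9 10 11 12
g(k):  0  1  2  0  1  2  3  0  1  2  0  1  2
So g(12) = 2.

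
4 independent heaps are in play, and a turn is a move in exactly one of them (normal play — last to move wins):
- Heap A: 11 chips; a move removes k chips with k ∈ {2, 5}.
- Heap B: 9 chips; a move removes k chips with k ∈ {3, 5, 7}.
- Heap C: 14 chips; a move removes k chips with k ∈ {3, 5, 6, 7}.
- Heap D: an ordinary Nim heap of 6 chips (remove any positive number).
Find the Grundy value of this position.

4

For heap A, compute g(0), g(1), … with moves {2, 5}:
g(0) = mex{} = 0
g(1) = mex{} = 0
g(2) = mex{0} = 1
g(3) = mex{0} = 1
g(4) = mex{1} = 0
g(5) = mex{0,1} = 2
g(6) = mex{0} = 1
g(7) = mex{1,2} = 0
g(8) = mex{1} = 0
g(9) = mex{0} = 1
g(10) = mex{0,2} = 1
g(11) = mex{1} = 0
So g(11) = 0.
Grundy values for heap B (subtraction set {3, 5, 7}):
k:     0  1  2  3  4  5  6  7  8  9
g(k):  0  0  0  1  1  1  2  2  2  3
So g(9) = 3.
For heap C, compute g(0), g(1), … with moves {3, 5, 6, 7}:
k:     0  1  2  3  4  5  6  7  8  9 10 11 12 13 14
g(k):  0  0  0  1  1  1  2  2  2  3  0  0  0  1  1
So g(14) = 1.
Heap D is a plain Nim heap of size 6, so its Grundy value is 6.
By the Sprague-Grundy theorem, the Grundy value of a sum of independent games is the XOR of the component values.
Combined value = 0 XOR 3 XOR 1 XOR 6 = 4.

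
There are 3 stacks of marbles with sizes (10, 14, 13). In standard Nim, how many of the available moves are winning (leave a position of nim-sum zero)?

3

Bitwise XOR of the heap sizes:
  1010  (10)
  1110  (14)
  1101  (13)
  ----
  1001  (9)
The overall nim-sum is X = 9. A stack of size p has a winning move iff p XOR X < p (reduce it to p XOR X).
  10: 10 XOR 9 = 3 < 10 — winning move (to 3).
  14: 14 XOR 9 = 7 < 14 — winning move (to 7).
  13: 13 XOR 9 = 4 < 13 — winning move (to 4).
That gives 3 winning moves.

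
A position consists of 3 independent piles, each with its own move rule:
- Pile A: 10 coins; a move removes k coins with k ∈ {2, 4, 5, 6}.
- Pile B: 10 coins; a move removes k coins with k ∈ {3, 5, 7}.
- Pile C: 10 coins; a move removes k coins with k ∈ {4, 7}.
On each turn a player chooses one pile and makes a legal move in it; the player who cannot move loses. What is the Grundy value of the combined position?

3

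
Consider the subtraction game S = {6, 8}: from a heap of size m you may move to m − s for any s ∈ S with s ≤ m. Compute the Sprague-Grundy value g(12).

Grundy values for subtraction set {6, 8}:
g(0) = mex{} = 0
g(1) = mex{} = 0
g(2) = mex{} = 0
g(3) = mex{} = 0
g(4) = mex{} = 0
g(5) = mex{} = 0
g(6) = mex{0} = 1
g(7) = mex{0} = 1
g(8) = mex{0} = 1
g(9) = mex{0} = 1
g(10) = mex{0} = 1
g(11) = mex{0} = 1
g(12) = mex{0,1} = 2
So g(12) = 2.

2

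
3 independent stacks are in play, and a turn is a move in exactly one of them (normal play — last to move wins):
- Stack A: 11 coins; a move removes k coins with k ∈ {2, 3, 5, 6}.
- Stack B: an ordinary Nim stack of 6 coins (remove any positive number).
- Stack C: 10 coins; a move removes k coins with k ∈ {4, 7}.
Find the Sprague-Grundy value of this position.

Build the Grundy sequence for stack A with g(k) = mex{g(k−s) : s ∈ {2, 3, 5, 6}, s ≤ k}:
k:     0  1  2  3  4  5  6  7  8  9 10 11
g(k):  0  0  1  1  2  2  3  3  0  0  1  1
So g(11) = 1.
Stack B is a plain Nim stack of size 6, so its Grundy value is 6.
Grundy values for stack C (subtraction set {4, 7}):
g(0) = mex{} = 0
g(1) = mex{} = 0
g(2) = mex{} = 0
g(3) = mex{} = 0
g(4) = mex{0} = 1
g(5) = mex{0} = 1
g(6) = mex{0} = 1
g(7) = mex{0} = 1
g(8) = mex{0,1} = 2
g(9) = mex{0,1} = 2
g(10) = mex{0,1} = 2
So g(10) = 2.
By the Sprague-Grundy theorem, the Grundy value of a sum of independent games is the XOR of the component values.
Combined value = 1 ⊕ 6 ⊕ 2 = 5.

5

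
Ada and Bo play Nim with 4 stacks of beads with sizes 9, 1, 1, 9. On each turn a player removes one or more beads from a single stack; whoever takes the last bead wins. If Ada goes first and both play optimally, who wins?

Write each in binary and XOR column by column:
  1001  (9)
  0001  (1)
  0001  (1)
  1001  (9)
  ----
  0000  (0)
The nim-sum is 0, so this is a P-position: the player to move is in a losing position under optimal play; Ada is about to move from it and so loses — Bo wins.

Bo wins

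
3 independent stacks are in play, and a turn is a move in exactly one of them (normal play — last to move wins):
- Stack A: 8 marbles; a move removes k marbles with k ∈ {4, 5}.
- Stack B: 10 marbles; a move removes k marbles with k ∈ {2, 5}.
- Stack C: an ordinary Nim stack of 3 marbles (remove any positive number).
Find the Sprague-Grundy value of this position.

0

For stack A, compute g(0), g(1), … with moves {4, 5}:
g(0) = mex{} = 0
g(1) = mex{} = 0
g(2) = mex{} = 0
g(3) = mex{} = 0
g(4) = mex{0} = 1
g(5) = mex{0} = 1
g(6) = mex{0} = 1
g(7) = mex{0} = 1
g(8) = mex{0,1} = 2
So g(8) = 2.
For stack B, compute g(0), g(1), … with moves {2, 5}:
g(0) = mex{} = 0
g(1) = mex{} = 0
g(2) = mex{0} = 1
g(3) = mex{0} = 1
g(4) = mex{1} = 0
g(5) = mex{0,1} = 2
g(6) = mex{0} = 1
g(7) = mex{1,2} = 0
g(8) = mex{1} = 0
g(9) = mex{0} = 1
g(10) = mex{0,2} = 1
So g(10) = 1.
Stack C is a plain Nim stack of size 3, so its Grundy value is 3.
The value of a disjunctive sum is the nim-sum of the parts.
Combined value = 2 XOR 1 XOR 3 = 0.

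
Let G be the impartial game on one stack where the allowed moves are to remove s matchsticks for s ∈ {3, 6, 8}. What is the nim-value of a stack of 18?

2

Build the Grundy sequence with g(k) = mex{g(k−s) : s ∈ {3, 6, 8}, s ≤ k}:
k:     0  1  2  3  4  5  6  7  8  9 10 11 12 13 14 15 16 17 18
g(k):  0  0  0  1  1  1  2  2  2  3  3  0  0  0  1  1  1  2  2
So g(18) = 2.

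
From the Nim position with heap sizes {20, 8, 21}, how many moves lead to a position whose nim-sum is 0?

1

Nim-sum: 20 ⊕ 8 ⊕ 21 = 9.
The overall nim-sum is X = 9. A heap of size p has a winning move iff p XOR X < p (reduce it to p XOR X).
  20: 20 XOR 9 = 29 ≥ 20 — no move.
  8: 8 XOR 9 = 1 < 8 — winning move (to 1).
  21: 21 XOR 9 = 28 ≥ 21 — no move.
That gives 1 winning move.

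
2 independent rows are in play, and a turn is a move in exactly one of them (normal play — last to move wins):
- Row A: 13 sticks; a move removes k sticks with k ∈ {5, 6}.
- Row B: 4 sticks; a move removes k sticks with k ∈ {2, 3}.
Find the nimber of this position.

For row A, compute g(0), g(1), … with moves {5, 6}:
k:     0  1  2  3  4  5  6  7  8  9 10 11 12 13
g(k):  0  0  0  0  0  1  1  1  1  1  2  0  0  0
So g(13) = 0.
Grundy values for row B (subtraction set {2, 3}):
k:     0  1  2  3  4
g(k):  0  0  1  1  2
So g(4) = 2.
By the Sprague-Grundy theorem, the Grundy value of a sum of independent games is the XOR of the component values.
Combined value = 0 ⊕ 2 = 2.

2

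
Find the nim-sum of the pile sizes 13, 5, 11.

3

In binary:
  1101  (13)
  0101  (5)
  1011  (11)
  ----
  0011  (3)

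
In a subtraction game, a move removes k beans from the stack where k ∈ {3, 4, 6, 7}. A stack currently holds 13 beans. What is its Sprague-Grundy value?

1

Compute g(0), g(1), … for moves {3, 4, 6, 7}:
k:     0  1  2  3  4  5  6  7  8  9 10 11 12 13
g(k):  0  0  0  1  1  1  2  2  2  3  0  0  0  1
So g(13) = 1.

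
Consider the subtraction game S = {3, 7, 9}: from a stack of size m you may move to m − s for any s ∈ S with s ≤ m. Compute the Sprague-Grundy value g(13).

Build the Grundy sequence with g(k) = mex{g(k−s) : s ∈ {3, 7, 9}, s ≤ k}:
g(0) = mex{} = 0
g(1) = mex{} = 0
g(2) = mex{} = 0
g(3) = mex{0} = 1
g(4) = mex{0} = 1
g(5) = mex{0} = 1
g(6) = mex{1} = 0
g(7) = mex{0,1} = 2
g(8) = mex{0,1} = 2
g(9) = mex{0} = 1
g(10) = mex{0,1,2} = 3
g(11) = mex{0,1,2} = 3
g(12) = mex{1} = 0
g(13) = mex{0,1,3} = 2
So g(13) = 2.

2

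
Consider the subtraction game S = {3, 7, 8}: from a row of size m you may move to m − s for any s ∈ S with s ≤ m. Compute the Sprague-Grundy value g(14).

Build the Grundy sequence with g(k) = mex{g(k−s) : s ∈ {3, 7, 8}, s ≤ k}:
g(0) = mex{} = 0
g(1) = mex{} = 0
g(2) = mex{} = 0
g(3) = mex{0} = 1
g(4) = mex{0} = 1
g(5) = mex{0} = 1
g(6) = mex{1} = 0
g(7) = mex{0,1} = 2
g(8) = mex{0,1} = 2
g(9) = mex{0} = 1
g(10) = mex{0,1,2} = 3
g(11) = mex{1,2} = 0
g(12) = mex{1} = 0
g(13) = mex{0,1,3} = 2
g(14) = mex{0,2} = 1
So g(14) = 1.

1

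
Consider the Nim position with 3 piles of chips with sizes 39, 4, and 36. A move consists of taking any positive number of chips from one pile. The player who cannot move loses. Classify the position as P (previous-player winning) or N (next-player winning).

N-position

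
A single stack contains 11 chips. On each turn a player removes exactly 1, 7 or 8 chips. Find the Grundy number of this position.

3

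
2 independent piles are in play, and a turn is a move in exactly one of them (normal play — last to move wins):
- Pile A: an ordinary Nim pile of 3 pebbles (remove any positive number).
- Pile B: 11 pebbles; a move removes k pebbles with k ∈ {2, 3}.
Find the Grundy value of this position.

3

Pile A is a plain Nim pile of size 3, so its Grundy value is 3.
For pile B, compute g(0), g(1), … with moves {2, 3}:
g(0) = mex{} = 0
g(1) = mex{} = 0
g(2) = mex{0} = 1
g(3) = mex{0} = 1
g(4) = mex{0,1} = 2
g(5) = mex{1} = 0
g(6) = mex{1,2} = 0
g(7) = mex{0,2} = 1
g(8) = mex{0} = 1
g(9) = mex{0,1} = 2
g(10) = mex{1} = 0
g(11) = mex{1,2} = 0
So g(11) = 0.
The value of a disjunctive sum is the nim-sum of the parts.
Combined value = 3 XOR 0 = 3.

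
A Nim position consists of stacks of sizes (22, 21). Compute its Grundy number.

Compute the nim-sum pairwise:
22 XOR 21 = 3

3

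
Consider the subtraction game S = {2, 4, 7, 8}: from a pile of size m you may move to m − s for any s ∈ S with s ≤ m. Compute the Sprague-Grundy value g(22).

Build the Grundy sequence with g(k) = mex{g(k−s) : s ∈ {2, 4, 7, 8}, s ≤ k}:
k:     0  1  2  3  4  5  6  7  8  9 10 11 12 13 14 15 16 17 18 19 20 21 22
g(k):  0  0  1  1  2  2  0  3  1  4  2  0  0  1  1  2  2  0  3  1  4  2  0
So g(22) = 0.

0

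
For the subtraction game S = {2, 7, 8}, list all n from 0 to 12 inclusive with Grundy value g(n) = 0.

0, 1, 4, 5, 10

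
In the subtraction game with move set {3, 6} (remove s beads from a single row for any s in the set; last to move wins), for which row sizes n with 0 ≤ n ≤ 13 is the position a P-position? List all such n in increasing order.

0, 1, 2, 9, 10, 11

Grundy values for subtraction set {3, 6}:
k:     0  1  2  3  4  5  6  7  8  9 10 11 12 13
g(k):  0  0  0  1  1  1  2  2  2  0  0  0  1  1
The P-positions (g = 0) in 0..13 are 0, 1, 2, 9, 10, 11.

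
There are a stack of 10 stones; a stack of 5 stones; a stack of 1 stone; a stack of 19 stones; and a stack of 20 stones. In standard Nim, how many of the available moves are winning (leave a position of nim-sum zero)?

1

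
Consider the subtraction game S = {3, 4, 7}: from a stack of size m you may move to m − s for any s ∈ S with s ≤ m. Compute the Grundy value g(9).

3

Build the Grundy sequence with g(k) = mex{g(k−s) : s ∈ {3, 4, 7}, s ≤ k}:
g(0) = mex{} = 0
g(1) = mex{} = 0
g(2) = mex{} = 0
g(3) = mex{0} = 1
g(4) = mex{0} = 1
g(5) = mex{0} = 1
g(6) = mex{0,1} = 2
g(7) = mex{0,1} = 2
g(8) = mex{0,1} = 2
g(9) = mex{0,1,2} = 3
So g(9) = 3.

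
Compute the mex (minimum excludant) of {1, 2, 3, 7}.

0 is not in the set, so the mex is 0.

0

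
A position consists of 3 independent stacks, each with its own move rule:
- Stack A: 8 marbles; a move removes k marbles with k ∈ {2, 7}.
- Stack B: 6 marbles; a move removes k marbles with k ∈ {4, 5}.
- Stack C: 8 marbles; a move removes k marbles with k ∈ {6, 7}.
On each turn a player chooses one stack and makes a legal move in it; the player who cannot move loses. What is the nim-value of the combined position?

2

Build the Grundy sequence for stack A with g(k) = mex{g(k−s) : s ∈ {2, 7}, s ≤ k}:
g(0) = mex{} = 0
g(1) = mex{} = 0
g(2) = mex{0} = 1
g(3) = mex{0} = 1
g(4) = mex{1} = 0
g(5) = mex{1} = 0
g(6) = mex{0} = 1
g(7) = mex{0} = 1
g(8) = mex{0,1} = 2
So g(8) = 2.
Grundy values for stack B (subtraction set {4, 5}):
k:     0  1  2  3  4  5  6
g(k):  0  0  0  0  1  1  1
So g(6) = 1.
Grundy values for stack C (subtraction set {6, 7}):
k:     0  1  2  3  4  5  6  7  8
g(k):  0  0  0  0  0  0  1  1  1
So g(8) = 1.
The value of a disjunctive sum is the nim-sum of the parts.
Combined value = 2 ⊕ 1 ⊕ 1 = 2.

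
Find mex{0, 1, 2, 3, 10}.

4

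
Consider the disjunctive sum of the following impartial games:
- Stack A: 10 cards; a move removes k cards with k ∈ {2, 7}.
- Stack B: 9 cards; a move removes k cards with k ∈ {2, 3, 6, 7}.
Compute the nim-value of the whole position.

0

For stack A, compute g(0), g(1), … with moves {2, 7}:
k:     0  1  2  3  4  5  6  7  8  9 10
g(k):  0  0  1  1  0  0  1  1  2  0  0
So g(10) = 0.
Grundy values for stack B (subtraction set {2, 3, 6, 7}):
g(0) = mex{} = 0
g(1) = mex{} = 0
g(2) = mex{0} = 1
g(3) = mex{0} = 1
g(4) = mex{0,1} = 2
g(5) = mex{1} = 0
g(6) = mex{0,1,2} = 3
g(7) = mex{0,2} = 1
g(8) = mex{0,1,3} = 2
g(9) = mex{1,3} = 0
So g(9) = 0.
By the Sprague-Grundy theorem, the Grundy value of a sum of independent games is the XOR of the component values.
Combined value = 0 ⊕ 0 = 0.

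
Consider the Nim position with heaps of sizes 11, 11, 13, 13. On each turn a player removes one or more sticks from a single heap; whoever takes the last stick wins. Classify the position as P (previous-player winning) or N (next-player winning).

Compute the nim-sum pairwise:
11 ^ 11 = 0
0 ^ 13 = 13
13 ^ 13 = 0
The nim-sum is 0, so this is a P-position: the player to move is in a losing position under optimal play.

P-position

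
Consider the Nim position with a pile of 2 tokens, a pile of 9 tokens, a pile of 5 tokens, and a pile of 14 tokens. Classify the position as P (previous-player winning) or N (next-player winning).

Nim-sum: 2 XOR 9 XOR 5 XOR 14 = 0.
The nim-sum is 0, so this is a P-position: the player to move is in a losing position under optimal play.

P-position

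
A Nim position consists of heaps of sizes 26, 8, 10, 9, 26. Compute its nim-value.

11

In binary:
  11010  (26)
  01000  (8)
  01010  (10)
  01001  (9)
  11010  (26)
  -----
  01011  (11)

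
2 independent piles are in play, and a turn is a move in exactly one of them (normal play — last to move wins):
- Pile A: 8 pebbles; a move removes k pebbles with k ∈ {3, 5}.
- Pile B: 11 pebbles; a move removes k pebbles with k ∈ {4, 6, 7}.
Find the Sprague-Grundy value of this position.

0

For pile A, compute g(0), g(1), … with moves {3, 5}:
k:     0  1  2  3  4  5  6  7  8
g(k):  0  0  0  1  1  1  2  2  0
So g(8) = 0.
Build the Grundy sequence for pile B with g(k) = mex{g(k−s) : s ∈ {4, 6, 7}, s ≤ k}:
k:     0  1  2  3  4  5  6  7  8  9 10 11
g(k):  0  0  0  0  1  1  1  1  2  2  2  0
So g(11) = 0.
The value of a disjunctive sum is the nim-sum of the parts.
Combined value = 0 XOR 0 = 0.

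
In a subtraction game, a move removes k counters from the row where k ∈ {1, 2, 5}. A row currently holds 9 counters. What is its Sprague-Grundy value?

0

Grundy values for subtraction set {1, 2, 5}:
g(0) = mex{} = 0
g(1) = mex{0} = 1
g(2) = mex{0,1} = 2
g(3) = mex{1,2} = 0
g(4) = mex{0,2} = 1
g(5) = mex{0,1} = 2
g(6) = mex{1,2} = 0
g(7) = mex{0,2} = 1
g(8) = mex{0,1} = 2
g(9) = mex{1,2} = 0
So g(9) = 0.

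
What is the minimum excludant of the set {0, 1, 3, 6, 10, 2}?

The values 0, 1, 2, 3 are all present; 4 is the first non-negative integer missing from the set.

4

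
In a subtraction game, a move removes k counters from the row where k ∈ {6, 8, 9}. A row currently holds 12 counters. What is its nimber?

Compute g(0), g(1), … for moves {6, 8, 9}:
k:     0  1  2  3  4  5  6  7  8  9 10 11 12
g(k):  0  0  0  0  0  0  1  1  1  1  1  1  2
So g(12) = 2.

2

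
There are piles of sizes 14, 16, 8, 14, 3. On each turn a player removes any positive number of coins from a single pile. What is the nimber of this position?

27

Nim-sum: 14 ^ 16 ^ 8 ^ 14 ^ 3 = 27.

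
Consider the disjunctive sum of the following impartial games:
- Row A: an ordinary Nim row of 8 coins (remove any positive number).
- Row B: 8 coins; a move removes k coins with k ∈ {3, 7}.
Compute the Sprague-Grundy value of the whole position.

10

Row A is a plain Nim row of size 8, so its Grundy value is 8.
Grundy values for row B (subtraction set {3, 7}):
g(0) = mex{} = 0
g(1) = mex{} = 0
g(2) = mex{} = 0
g(3) = mex{0} = 1
g(4) = mex{0} = 1
g(5) = mex{0} = 1
g(6) = mex{1} = 0
g(7) = mex{0,1} = 2
g(8) = mex{0,1} = 2
So g(8) = 2.
By the Sprague-Grundy theorem, the Grundy value of a sum of independent games is the XOR of the component values.
Combined value = 8 ⊕ 2 = 10.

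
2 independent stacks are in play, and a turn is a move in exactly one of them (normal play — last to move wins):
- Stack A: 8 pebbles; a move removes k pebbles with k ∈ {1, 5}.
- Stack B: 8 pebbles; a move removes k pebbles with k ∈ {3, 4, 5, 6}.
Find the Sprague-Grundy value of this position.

Grundy values for stack A (subtraction set {1, 5}):
k:     0  1  2  3  4  5  6  7  8
g(k):  0  1  0  1  0  1  0  1  0
So g(8) = 0.
Build the Grundy sequence for stack B with g(k) = mex{g(k−s) : s ∈ {3, 4, 5, 6}, s ≤ k}:
g(0) = mex{} = 0
g(1) = mex{} = 0
g(2) = mex{} = 0
g(3) = mex{0} = 1
g(4) = mex{0} = 1
g(5) = mex{0} = 1
g(6) = mex{0,1} = 2
g(7) = mex{0,1} = 2
g(8) = mex{0,1} = 2
So g(8) = 2.
By the Sprague-Grundy theorem, the Grundy value of a sum of independent games is the XOR of the component values.
Combined value = 0 XOR 2 = 2.

2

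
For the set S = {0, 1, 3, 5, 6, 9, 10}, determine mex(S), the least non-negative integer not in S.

The values 0, 1 are all present; 2 is the first non-negative integer missing from the set.

2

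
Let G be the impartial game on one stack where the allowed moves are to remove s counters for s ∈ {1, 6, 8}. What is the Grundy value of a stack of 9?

Compute g(0), g(1), … for moves {1, 6, 8}:
k:     0  1  2  3  4  5  6  7  8  9
g(k):  0  1  0  1  0  1  2  0  1  0
So g(9) = 0.

0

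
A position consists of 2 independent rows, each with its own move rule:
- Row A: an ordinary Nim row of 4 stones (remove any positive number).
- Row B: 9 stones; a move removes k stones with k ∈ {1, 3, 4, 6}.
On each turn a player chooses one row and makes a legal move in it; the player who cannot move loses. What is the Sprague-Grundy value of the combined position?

Row A is a plain Nim row of size 4, so its Grundy value is 4.
Grundy values for row B (subtraction set {1, 3, 4, 6}):
g(0) = mex{} = 0
g(1) = mex{0} = 1
g(2) = mex{1} = 0
g(3) = mex{0} = 1
g(4) = mex{0,1} = 2
g(5) = mex{0,1,2} = 3
g(6) = mex{0,1,3} = 2
g(7) = mex{1,2} = 0
g(8) = mex{0,2,3} = 1
g(9) = mex{1,2,3} = 0
So g(9) = 0.
The value of a disjunctive sum is the nim-sum of the parts.
Combined value = 4 ⊕ 0 = 4.

4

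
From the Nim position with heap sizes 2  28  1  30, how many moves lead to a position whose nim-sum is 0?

In binary:
  00010  (2)
  11100  (28)
  00001  (1)
  11110  (30)
  -----
  00001  (1)
The overall nim-sum is X = 1. A heap of size p has a winning move iff p XOR X < p (reduce it to p XOR X).
  2: 2 XOR 1 = 3 ≥ 2 — no move.
  28: 28 XOR 1 = 29 ≥ 28 — no move.
  1: 1 XOR 1 = 0 < 1 — winning move (to 0).
  30: 30 XOR 1 = 31 ≥ 30 — no move.
That gives 1 winning move.

1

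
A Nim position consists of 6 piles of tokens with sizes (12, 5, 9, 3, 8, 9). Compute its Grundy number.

2

In binary:
  1100  (12)
  0101  (5)
  1001  (9)
  0011  (3)
  1000  (8)
  1001  (9)
  ----
  0010  (2)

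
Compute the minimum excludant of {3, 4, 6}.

0

0 is not in the set, so the mex is 0.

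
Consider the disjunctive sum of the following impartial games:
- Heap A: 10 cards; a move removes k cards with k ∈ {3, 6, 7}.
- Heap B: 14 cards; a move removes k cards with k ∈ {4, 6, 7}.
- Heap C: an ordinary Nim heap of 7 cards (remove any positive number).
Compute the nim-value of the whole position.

Build the Grundy sequence for heap A with g(k) = mex{g(k−s) : s ∈ {3, 6, 7}, s ≤ k}:
k:     0  1  2  3  4  5  6  7  8  9 10
g(k):  0  0  0  1  1  1  2  2  2  3  0
So g(10) = 0.
Grundy values for heap B (subtraction set {4, 6, 7}):
g(0) = mex{} = 0
g(1) = mex{} = 0
g(2) = mex{} = 0
g(3) = mex{} = 0
g(4) = mex{0} = 1
g(5) = mex{0} = 1
g(6) = mex{0} = 1
g(7) = mex{0} = 1
g(8) = mex{0,1} = 2
g(9) = mex{0,1} = 2
g(10) = mex{0,1} = 2
g(11) = mex{1} = 0
g(12) = mex{1,2} = 0
g(13) = mex{1,2} = 0
g(14) = mex{1,2} = 0
So g(14) = 0.
Heap C is a plain Nim heap of size 7, so its Grundy value is 7.
By the Sprague-Grundy theorem, the Grundy value of a sum of independent games is the XOR of the component values.
Combined value = 0 ⊕ 0 ⊕ 7 = 7.

7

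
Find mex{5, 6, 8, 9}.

0 is not in the set, so the mex is 0.

0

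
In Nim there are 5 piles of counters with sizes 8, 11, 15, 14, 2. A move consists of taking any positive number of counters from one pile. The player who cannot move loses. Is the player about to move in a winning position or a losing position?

Losing position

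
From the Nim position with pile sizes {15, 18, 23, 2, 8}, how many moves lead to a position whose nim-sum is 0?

0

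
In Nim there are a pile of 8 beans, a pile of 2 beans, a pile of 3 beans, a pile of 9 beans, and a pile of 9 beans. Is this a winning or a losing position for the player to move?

Winning position

Bitwise XOR of the heap sizes:
  1000  (8)
  0010  (2)
  0011  (3)
  1001  (9)
  1001  (9)
  ----
  1001  (9)
The nim-sum is 9 ≠ 0, so this is an N-position: the player to move can win.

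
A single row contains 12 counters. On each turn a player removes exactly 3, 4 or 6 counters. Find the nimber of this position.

Compute g(0), g(1), … for moves {3, 4, 6}:
g(0) = mex{} = 0
g(1) = mex{} = 0
g(2) = mex{} = 0
g(3) = mex{0} = 1
g(4) = mex{0} = 1
g(5) = mex{0} = 1
g(6) = mex{0,1} = 2
g(7) = mex{0,1} = 2
g(8) = mex{0,1} = 2
g(9) = mex{1,2} = 0
g(10) = mex{1,2} = 0
g(11) = mex{1,2} = 0
g(12) = mex{0,2} = 1
So g(12) = 1.

1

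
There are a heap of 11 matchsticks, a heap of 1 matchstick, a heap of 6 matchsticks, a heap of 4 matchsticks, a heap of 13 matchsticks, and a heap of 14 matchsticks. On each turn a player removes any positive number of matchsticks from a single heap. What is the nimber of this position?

11

Nim-sum: 11 XOR 1 XOR 6 XOR 4 XOR 13 XOR 14 = 11.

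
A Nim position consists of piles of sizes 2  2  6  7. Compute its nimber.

Compute the nim-sum pairwise:
2 ⊕ 2 = 0
0 ⊕ 6 = 6
6 ⊕ 7 = 1

1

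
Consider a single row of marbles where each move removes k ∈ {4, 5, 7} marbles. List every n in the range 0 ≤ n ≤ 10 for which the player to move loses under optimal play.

0, 1, 2, 3

Grundy values for subtraction set {4, 5, 7}:
k:     0  1  2  3  4  5  6  7  8  9 10
g(k):  0  0  0  0  1  1  1  1  2  2  2
The P-positions (g = 0) in 0..10 are 0, 1, 2, 3.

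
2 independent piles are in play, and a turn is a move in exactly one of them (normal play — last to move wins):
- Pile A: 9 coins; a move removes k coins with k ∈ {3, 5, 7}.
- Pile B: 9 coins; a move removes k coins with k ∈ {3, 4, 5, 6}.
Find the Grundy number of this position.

Grundy values for pile A (subtraction set {3, 5, 7}):
k:     0  1  2  3  4  5  6  7  8  9
g(k):  0  0  0  1  1  1  2  2  2  3
So g(9) = 3.
Grundy values for pile B (subtraction set {3, 4, 5, 6}):
g(0) = mex{} = 0
g(1) = mex{} = 0
g(2) = mex{} = 0
g(3) = mex{0} = 1
g(4) = mex{0} = 1
g(5) = mex{0} = 1
g(6) = mex{0,1} = 2
g(7) = mex{0,1} = 2
g(8) = mex{0,1} = 2
g(9) = mex{1,2} = 0
So g(9) = 0.
By the Sprague-Grundy theorem, the Grundy value of a sum of independent games is the XOR of the component values.
Combined value = 3 XOR 0 = 3.

3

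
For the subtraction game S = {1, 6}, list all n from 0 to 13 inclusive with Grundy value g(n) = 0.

0, 2, 4, 7, 9, 11

Grundy values for subtraction set {1, 6}:
g(0) = mex{} = 0
g(1) = mex{0} = 1
g(2) = mex{1} = 0
g(3) = mex{0} = 1
g(4) = mex{1} = 0
g(5) = mex{0} = 1
g(6) = mex{0,1} = 2
g(7) = mex{1,2} = 0
g(8) = mex{0} = 1
g(9) = mex{1} = 0
g(10) = mex{0} = 1
g(11) = mex{1} = 0
g(12) = mex{0,2} = 1
g(13) = mex{0,1} = 2
The P-positions (g = 0) in 0..13 are 0, 2, 4, 7, 9, 11.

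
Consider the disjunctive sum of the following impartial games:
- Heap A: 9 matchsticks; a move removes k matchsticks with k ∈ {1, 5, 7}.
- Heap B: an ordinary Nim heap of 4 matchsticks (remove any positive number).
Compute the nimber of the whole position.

5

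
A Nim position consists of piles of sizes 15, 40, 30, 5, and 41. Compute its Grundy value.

21

Compute the nim-sum pairwise:
15 ⊕ 40 = 39
39 ⊕ 30 = 57
57 ⊕ 5 = 60
60 ⊕ 41 = 21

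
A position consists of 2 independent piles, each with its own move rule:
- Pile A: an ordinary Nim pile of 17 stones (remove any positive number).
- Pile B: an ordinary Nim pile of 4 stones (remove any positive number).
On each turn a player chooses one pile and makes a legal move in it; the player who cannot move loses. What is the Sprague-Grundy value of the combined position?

Pile A is a plain Nim pile of size 17, so its Grundy value is 17.
Pile B is a plain Nim pile of size 4, so its Grundy value is 4.
By the Sprague-Grundy theorem, the Grundy value of a sum of independent games is the XOR of the component values.
Combined value = 17 XOR 4 = 21.

21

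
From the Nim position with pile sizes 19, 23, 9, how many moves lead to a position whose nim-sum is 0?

1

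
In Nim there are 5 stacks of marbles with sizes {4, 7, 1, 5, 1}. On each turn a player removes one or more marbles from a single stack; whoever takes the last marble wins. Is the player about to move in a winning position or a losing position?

Winning position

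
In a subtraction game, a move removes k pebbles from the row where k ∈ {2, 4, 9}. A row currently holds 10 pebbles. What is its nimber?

2

Grundy values for subtraction set {2, 4, 9}:
g(0) = mex{} = 0
g(1) = mex{} = 0
g(2) = mex{0} = 1
g(3) = mex{0} = 1
g(4) = mex{0,1} = 2
g(5) = mex{0,1} = 2
g(6) = mex{1,2} = 0
g(7) = mex{1,2} = 0
g(8) = mex{0,2} = 1
g(9) = mex{0,2} = 1
g(10) = mex{0,1} = 2
So g(10) = 2.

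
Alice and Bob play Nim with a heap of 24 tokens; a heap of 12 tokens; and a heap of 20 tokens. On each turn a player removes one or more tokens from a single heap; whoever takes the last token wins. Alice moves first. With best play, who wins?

Bitwise XOR of the heap sizes:
  11000  (24)
  01100  (12)
  10100  (20)
  -----
  00000  (0)
The nim-sum is 0, so this is a P-position: the player to move is in a losing position under optimal play; Alice is about to move from it and so loses — Bob wins.

Bob wins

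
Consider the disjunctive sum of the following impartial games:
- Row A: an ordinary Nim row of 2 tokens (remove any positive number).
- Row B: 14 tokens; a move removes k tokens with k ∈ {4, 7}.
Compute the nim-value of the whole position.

Row A is a plain Nim row of size 2, so its Grundy value is 2.
For row B, compute g(0), g(1), … with moves {4, 7}:
g(0) = mex{} = 0
g(1) = mex{} = 0
g(2) = mex{} = 0
g(3) = mex{} = 0
g(4) = mex{0} = 1
g(5) = mex{0} = 1
g(6) = mex{0} = 1
g(7) = mex{0} = 1
g(8) = mex{0,1} = 2
g(9) = mex{0,1} = 2
g(10) = mex{0,1} = 2
g(11) = mex{1} = 0
g(12) = mex{1,2} = 0
g(13) = mex{1,2} = 0
g(14) = mex{1,2} = 0
So g(14) = 0.
By the Sprague-Grundy theorem, the Grundy value of a sum of independent games is the XOR of the component values.
Combined value = 2 XOR 0 = 2.

2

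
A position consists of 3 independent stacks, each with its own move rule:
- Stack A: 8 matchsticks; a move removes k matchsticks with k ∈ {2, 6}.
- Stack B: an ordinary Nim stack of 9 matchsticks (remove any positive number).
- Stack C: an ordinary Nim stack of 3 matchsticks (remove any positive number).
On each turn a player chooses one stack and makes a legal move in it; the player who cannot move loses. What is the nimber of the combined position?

10

Grundy values for stack A (subtraction set {2, 6}):
g(0) = mex{} = 0
g(1) = mex{} = 0
g(2) = mex{0} = 1
g(3) = mex{0} = 1
g(4) = mex{1} = 0
g(5) = mex{1} = 0
g(6) = mex{0} = 1
g(7) = mex{0} = 1
g(8) = mex{1} = 0
So g(8) = 0.
Stack B is a plain Nim stack of size 9, so its Grundy value is 9.
Stack C is a plain Nim stack of size 3, so its Grundy value is 3.
By the Sprague-Grundy theorem, the Grundy value of a sum of independent games is the XOR of the component values.
Combined value = 0 ⊕ 9 ⊕ 3 = 10.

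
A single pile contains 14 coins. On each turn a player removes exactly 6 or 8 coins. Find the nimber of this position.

Build the Grundy sequence with g(k) = mex{g(k−s) : s ∈ {6, 8}, s ≤ k}:
k:     0  1  2  3  4  5  6  7  8  9 10 11 12 13 14
g(k):  0  0  0  0  0  0  1  1  1  1  1  1  2  2  0
So g(14) = 0.

0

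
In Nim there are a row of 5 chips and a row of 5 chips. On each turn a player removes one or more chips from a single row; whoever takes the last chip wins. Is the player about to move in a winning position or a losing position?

Losing position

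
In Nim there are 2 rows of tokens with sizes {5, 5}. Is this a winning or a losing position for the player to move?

Compute the nim-sum pairwise:
5 ⊕ 5 = 0
The nim-sum is 0, so this is a P-position: the player to move is in a losing position under optimal play.

Losing position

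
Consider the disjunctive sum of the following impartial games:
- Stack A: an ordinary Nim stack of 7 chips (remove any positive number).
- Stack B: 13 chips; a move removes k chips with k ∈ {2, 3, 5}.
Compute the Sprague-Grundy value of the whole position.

4

Stack A is a plain Nim stack of size 7, so its Grundy value is 7.
Grundy values for stack B (subtraction set {2, 3, 5}):
g(0) = mex{} = 0
g(1) = mex{} = 0
g(2) = mex{0} = 1
g(3) = mex{0} = 1
g(4) = mex{0,1} = 2
g(5) = mex{0,1} = 2
g(6) = mex{0,1,2} = 3
g(7) = mex{1,2} = 0
g(8) = mex{1,2,3} = 0
g(9) = mex{0,2,3} = 1
g(10) = mex{0,2} = 1
g(11) = mex{0,1,3} = 2
g(12) = mex{0,1} = 2
g(13) = mex{0,1,2} = 3
So g(13) = 3.
The value of a disjunctive sum is the nim-sum of the parts.
Combined value = 7 ⊕ 3 = 4.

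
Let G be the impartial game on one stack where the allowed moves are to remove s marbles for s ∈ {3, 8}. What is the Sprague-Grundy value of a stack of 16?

1

Grundy values for subtraction set {3, 8}:
k:     0  1  2  3  4  5  6  7  8  9 10 11 12 13 14 15 16
g(k):  0  0  0  1  1  1  0  0  2  1  1  0  0  0  1  1  1
So g(16) = 1.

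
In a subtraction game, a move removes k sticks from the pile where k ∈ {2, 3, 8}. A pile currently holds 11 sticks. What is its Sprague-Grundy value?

0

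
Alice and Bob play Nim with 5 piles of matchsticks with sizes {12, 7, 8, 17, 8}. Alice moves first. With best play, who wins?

Nim-sum: 12 ^ 7 ^ 8 ^ 17 ^ 8 = 26.
The nim-sum is 26 ≠ 0, so this is an N-position: the player to move can win; Alice has a winning move.

Alice wins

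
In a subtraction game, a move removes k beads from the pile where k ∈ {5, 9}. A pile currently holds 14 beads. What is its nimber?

0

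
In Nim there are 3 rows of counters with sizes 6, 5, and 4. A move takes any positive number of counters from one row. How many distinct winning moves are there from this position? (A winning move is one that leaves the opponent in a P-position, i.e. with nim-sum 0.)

3

In binary:
  110  (6)
  101  (5)
  100  (4)
  ---
  111  (7)
The overall nim-sum is X = 7. A row of size p has a winning move iff p XOR X < p (reduce it to p XOR X).
  6: 6 XOR 7 = 1 < 6 — winning move (to 1).
  5: 5 XOR 7 = 2 < 5 — winning move (to 2).
  4: 4 XOR 7 = 3 < 4 — winning move (to 3).
That gives 3 winning moves.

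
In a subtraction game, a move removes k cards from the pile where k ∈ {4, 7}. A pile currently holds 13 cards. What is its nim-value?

0

Build the Grundy sequence with g(k) = mex{g(k−s) : s ∈ {4, 7}, s ≤ k}:
g(0) = mex{} = 0
g(1) = mex{} = 0
g(2) = mex{} = 0
g(3) = mex{} = 0
g(4) = mex{0} = 1
g(5) = mex{0} = 1
g(6) = mex{0} = 1
g(7) = mex{0} = 1
g(8) = mex{0,1} = 2
g(9) = mex{0,1} = 2
g(10) = mex{0,1} = 2
g(11) = mex{1} = 0
g(12) = mex{1,2} = 0
g(13) = mex{1,2} = 0
So g(13) = 0.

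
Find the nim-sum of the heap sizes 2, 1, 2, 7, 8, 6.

8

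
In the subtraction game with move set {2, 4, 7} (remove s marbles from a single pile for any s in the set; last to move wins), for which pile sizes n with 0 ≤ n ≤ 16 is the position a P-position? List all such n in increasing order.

Grundy values for subtraction set {2, 4, 7}:
k:     0  1  2  3  4  5  6  7  8  9 10 11 12 13 14 15 16
g(k):  0  0  1  1  2  2  0  3  1  0  2  1  0  2  1  0  2
The P-positions (g = 0) in 0..16 are 0, 1, 6, 9, 12, 15.

0, 1, 6, 9, 12, 15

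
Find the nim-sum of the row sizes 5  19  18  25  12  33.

48

Compute the nim-sum pairwise:
5 ^ 19 = 22
22 ^ 18 = 4
4 ^ 25 = 29
29 ^ 12 = 17
17 ^ 33 = 48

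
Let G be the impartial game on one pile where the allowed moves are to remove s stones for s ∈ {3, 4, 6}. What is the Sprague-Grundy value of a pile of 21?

1

Grundy values for subtraction set {3, 4, 6}:
k:     0  1  2  3  4  5  6  7  8  9 10 11 12 13 14 15 16 17 18 19 20 21
g(k):  0  0  0  1  1  1  2  2  2  0  0  0  1  1  1  2  2  2  0  0  0  1
So g(21) = 1.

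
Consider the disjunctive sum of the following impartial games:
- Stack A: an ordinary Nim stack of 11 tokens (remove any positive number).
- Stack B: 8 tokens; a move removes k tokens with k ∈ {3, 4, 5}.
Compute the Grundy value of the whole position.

11

Stack A is a plain Nim stack of size 11, so its Grundy value is 11.
Grundy values for stack B (subtraction set {3, 4, 5}):
k:     0  1  2  3  4  5  6  7  8
g(k):  0  0  0  1  1  1  2  2  0
So g(8) = 0.
By the Sprague-Grundy theorem, the Grundy value of a sum of independent games is the XOR of the component values.
Combined value = 11 XOR 0 = 11.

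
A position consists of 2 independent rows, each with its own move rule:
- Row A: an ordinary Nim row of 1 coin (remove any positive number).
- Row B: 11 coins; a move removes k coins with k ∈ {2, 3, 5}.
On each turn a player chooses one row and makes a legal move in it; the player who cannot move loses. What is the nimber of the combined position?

Row A is a plain Nim row of size 1, so its Grundy value is 1.
Build the Grundy sequence for row B with g(k) = mex{g(k−s) : s ∈ {2, 3, 5}, s ≤ k}:
g(0) = mex{} = 0
g(1) = mex{} = 0
g(2) = mex{0} = 1
g(3) = mex{0} = 1
g(4) = mex{0,1} = 2
g(5) = mex{0,1} = 2
g(6) = mex{0,1,2} = 3
g(7) = mex{1,2} = 0
g(8) = mex{1,2,3} = 0
g(9) = mex{0,2,3} = 1
g(10) = mex{0,2} = 1
g(11) = mex{0,1,3} = 2
So g(11) = 2.
The value of a disjunctive sum is the nim-sum of the parts.
Combined value = 1 XOR 2 = 3.

3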